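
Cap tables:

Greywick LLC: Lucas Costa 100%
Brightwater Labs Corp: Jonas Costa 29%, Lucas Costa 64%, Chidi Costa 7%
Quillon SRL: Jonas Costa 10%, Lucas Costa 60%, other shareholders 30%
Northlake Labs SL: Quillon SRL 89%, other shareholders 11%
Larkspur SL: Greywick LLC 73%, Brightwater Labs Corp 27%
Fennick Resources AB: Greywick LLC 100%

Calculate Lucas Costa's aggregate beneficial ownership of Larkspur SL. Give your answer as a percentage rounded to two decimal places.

90.28%

Lucas reaches Larkspur along 2 paths.
Via Greywick: 100% × 73% = 73%.
Via Brightwater: 64% × 27% = 17.28%.
Total: 73% + 17.28% = 90.28%.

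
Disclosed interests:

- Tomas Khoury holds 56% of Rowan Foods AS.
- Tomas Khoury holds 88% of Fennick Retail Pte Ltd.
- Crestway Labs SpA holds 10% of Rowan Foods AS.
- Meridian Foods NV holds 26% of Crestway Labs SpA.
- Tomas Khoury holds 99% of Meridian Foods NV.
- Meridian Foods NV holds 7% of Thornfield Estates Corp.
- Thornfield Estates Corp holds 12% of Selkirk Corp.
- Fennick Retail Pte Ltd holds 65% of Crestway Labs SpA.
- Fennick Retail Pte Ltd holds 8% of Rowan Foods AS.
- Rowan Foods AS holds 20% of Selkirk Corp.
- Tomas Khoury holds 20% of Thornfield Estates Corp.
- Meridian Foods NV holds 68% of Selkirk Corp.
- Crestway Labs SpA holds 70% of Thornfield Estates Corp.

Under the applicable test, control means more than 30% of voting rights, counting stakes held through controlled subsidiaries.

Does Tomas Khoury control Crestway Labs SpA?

Yes

Tomas holds 99% of Meridian, so Tomas controls Meridian.
Tomas holds 88% of Fennick, so Tomas controls Fennick.
Meridian and Fennick together hold 26% + 65% = 91% of Crestway, so Tomas controls Crestway.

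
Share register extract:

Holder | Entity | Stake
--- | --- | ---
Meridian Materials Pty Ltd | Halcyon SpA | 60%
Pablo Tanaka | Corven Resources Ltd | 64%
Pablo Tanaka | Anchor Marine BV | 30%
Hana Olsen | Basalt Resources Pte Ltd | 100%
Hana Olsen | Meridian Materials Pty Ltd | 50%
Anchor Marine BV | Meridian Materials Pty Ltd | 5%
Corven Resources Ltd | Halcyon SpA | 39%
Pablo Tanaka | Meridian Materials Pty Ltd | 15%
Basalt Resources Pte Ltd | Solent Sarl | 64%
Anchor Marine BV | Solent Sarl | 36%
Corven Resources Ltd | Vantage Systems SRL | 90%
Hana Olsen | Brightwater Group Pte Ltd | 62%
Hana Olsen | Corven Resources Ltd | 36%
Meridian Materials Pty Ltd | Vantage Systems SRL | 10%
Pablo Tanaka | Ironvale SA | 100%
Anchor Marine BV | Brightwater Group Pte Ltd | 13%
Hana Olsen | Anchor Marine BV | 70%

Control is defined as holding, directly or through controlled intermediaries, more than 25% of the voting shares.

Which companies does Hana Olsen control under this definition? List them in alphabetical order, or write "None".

Hana holds 36% of Corven, so Hana controls Corven.
Hana holds 70% of Anchor, so Hana controls Anchor.
Hana and Anchor together hold 50% + 5% = 55% of Meridian, so Hana controls Meridian.
Anchor and Hana together hold 13% + 62% = 75% of Brightwater, so Hana controls Brightwater.
Meridian and Corven together hold 10% + 90% = 100% of Vantage, so Hana controls Vantage.
Meridian and Corven together hold 60% + 39% = 99% of Halcyon, so Hana controls Halcyon.
Hana holds 100% of Basalt, so Hana controls Basalt.
Basalt and Anchor together hold 64% + 36% = 100% of Solent, so Hana controls Solent.
No other company's threshold is met.

Anchor Marine BV, Basalt Resources Pte Ltd, Brightwater Group Pte Ltd, Corven Resources Ltd, Halcyon SpA, Meridian Materials Pty Ltd, Solent Sarl, Vantage Systems SRL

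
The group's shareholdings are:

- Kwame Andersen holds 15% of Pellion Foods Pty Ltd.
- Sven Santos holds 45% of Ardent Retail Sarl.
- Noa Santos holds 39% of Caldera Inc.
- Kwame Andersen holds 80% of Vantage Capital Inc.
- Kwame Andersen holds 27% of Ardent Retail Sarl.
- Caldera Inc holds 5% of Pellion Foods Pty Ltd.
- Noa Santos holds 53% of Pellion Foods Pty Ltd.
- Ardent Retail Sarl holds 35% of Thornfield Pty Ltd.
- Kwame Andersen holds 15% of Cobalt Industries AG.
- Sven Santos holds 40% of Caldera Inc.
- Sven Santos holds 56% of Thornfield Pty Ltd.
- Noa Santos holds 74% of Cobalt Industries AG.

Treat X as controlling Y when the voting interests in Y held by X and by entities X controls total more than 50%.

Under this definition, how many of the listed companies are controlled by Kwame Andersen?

1

Kwame holds 80% of Vantage, so Kwame controls Vantage.
No other company's threshold is met.
Kwame controls 1 company.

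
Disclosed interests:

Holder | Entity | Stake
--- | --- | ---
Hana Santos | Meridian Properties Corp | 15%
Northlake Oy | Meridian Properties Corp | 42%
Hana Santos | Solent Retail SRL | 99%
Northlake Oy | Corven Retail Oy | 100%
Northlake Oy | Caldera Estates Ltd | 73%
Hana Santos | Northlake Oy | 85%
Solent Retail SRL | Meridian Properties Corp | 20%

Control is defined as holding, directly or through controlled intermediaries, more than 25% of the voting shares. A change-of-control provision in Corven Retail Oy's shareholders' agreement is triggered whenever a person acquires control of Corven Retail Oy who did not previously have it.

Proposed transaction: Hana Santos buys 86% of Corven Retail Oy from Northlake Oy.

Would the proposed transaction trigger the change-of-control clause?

No

The purchase adds only to Hana's holdings (Northlake's stake shrinks), so Hana is the only person who could newly come to control Corven.
Hana holds 85% of Northlake, so Hana controls Northlake.
Northlake holds 100% of Corven, so Hana controls Corven.
So Hana already controls Corven before the transaction.
After the purchase, Hana holds 86% of Corven directly, and Northlake's stake falls to 14%.
Hana controlled Corven already, so this is not a new person acquiring control; every other person's position is unchanged or reduced.
No new person acquires control, so the clause is not triggered.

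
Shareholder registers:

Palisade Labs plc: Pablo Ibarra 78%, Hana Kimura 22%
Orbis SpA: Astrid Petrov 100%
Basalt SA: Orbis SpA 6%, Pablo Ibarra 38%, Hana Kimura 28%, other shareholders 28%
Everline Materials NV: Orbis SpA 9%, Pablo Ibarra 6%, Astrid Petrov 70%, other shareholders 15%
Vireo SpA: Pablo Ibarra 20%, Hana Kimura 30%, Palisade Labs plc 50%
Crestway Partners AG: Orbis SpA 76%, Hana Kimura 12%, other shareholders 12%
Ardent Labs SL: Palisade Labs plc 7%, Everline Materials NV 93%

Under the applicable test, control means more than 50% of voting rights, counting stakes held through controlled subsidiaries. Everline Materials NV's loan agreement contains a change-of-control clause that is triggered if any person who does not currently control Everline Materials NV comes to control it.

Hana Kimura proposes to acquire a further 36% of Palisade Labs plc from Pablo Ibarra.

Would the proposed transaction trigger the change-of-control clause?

No

The purchase adds only to Hana's holdings (Pablo's stake shrinks), so Hana is the only person who could newly come to control Everline.
Hana's largest direct stake is 30% in Vireo, which does not meet the threshold, so Hana controls no company.
Neither Hana nor any entity Hana controls holds any voting interest in Everline.
So before the transaction, Hana does not control Everline.
After the purchase, Hana's direct stake in Palisade rises to 22% + 36% = 58%, and Pablo's stake falls to 42%.
Hana holds 58% of Palisade, so Hana controls Palisade.
Hana and Palisade together hold 30% + 50% = 80% of Vireo, so Hana controls Vireo.
After the transaction, neither Hana nor any entity Hana controls holds a voting interest in Everline, so Hana still does not control it.
No new person acquires control, so the clause is not triggered.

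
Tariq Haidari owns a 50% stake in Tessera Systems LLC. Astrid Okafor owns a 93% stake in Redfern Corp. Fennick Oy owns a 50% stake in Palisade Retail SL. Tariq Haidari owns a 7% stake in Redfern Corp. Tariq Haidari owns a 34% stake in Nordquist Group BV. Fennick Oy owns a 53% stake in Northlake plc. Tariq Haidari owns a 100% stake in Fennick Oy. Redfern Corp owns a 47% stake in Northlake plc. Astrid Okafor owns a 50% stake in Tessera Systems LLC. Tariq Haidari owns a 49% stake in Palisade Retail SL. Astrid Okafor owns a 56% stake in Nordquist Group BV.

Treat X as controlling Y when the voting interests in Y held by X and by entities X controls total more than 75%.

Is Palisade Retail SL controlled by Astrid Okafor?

Astrid holds 93% of Redfern, so Astrid controls Redfern.
Neither Astrid nor any entity Astrid controls holds any voting interest in Palisade.
So Astrid does not control Palisade.

No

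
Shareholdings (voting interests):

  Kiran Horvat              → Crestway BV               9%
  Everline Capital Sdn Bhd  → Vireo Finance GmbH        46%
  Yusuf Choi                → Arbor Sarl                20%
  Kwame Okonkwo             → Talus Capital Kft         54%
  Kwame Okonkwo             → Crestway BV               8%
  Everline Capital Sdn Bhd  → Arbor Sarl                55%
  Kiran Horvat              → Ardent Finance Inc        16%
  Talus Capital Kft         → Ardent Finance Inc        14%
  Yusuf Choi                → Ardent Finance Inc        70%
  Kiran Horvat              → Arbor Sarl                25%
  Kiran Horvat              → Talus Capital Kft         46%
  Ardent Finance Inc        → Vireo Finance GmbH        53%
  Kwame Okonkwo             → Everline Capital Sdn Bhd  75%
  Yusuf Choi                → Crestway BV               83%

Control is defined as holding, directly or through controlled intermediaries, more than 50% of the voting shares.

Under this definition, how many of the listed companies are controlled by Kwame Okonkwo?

Kwame holds 75% of Everline, so Kwame controls Everline.
Kwame holds 54% of Talus, so Kwame controls Talus.
Everline holds 55% of Arbor, so Kwame controls Arbor.
No other company's threshold is met.
Kwame controls 3 companies.

3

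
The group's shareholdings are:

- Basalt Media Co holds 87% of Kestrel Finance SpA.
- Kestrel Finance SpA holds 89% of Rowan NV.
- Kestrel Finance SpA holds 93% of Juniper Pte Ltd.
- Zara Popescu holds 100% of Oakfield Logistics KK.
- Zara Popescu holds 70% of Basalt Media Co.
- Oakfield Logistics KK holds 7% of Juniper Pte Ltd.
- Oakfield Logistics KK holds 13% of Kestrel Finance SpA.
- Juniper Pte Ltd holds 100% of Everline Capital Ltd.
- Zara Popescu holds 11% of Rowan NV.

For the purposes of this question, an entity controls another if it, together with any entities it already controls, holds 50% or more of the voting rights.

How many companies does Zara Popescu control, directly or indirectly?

Zara holds 70% of Basalt, so Zara controls Basalt.
Zara holds 100% of Oakfield, so Zara controls Oakfield.
Oakfield and Basalt together hold 13% + 87% = 100% of Kestrel, so Zara controls Kestrel.
Zara and Kestrel together hold 11% + 89% = 100% of Rowan, so Zara controls Rowan.
Kestrel and Oakfield together hold 93% + 7% = 100% of Juniper, so Zara controls Juniper.
Juniper holds 100% of Everline, so Zara controls Everline.
Zara controls 6 companies.

6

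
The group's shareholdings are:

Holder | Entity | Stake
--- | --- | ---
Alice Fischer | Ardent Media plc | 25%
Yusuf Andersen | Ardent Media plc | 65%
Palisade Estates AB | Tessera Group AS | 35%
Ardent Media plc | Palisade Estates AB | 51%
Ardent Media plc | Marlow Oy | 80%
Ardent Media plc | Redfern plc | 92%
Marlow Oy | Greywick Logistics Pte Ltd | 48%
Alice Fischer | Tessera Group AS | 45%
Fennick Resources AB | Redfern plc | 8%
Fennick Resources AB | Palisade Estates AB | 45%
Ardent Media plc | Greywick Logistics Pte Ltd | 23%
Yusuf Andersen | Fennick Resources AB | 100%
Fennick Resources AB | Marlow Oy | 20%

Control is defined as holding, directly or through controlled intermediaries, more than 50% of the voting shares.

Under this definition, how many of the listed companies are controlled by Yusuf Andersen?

6

Yusuf holds 65% of Ardent, so Yusuf controls Ardent.
Yusuf holds 100% of Fennick, so Yusuf controls Fennick.
Ardent and Fennick together hold 80% + 20% = 100% of Marlow, so Yusuf controls Marlow.
Ardent and Fennick together hold 51% + 45% = 96% of Palisade, so Yusuf controls Palisade.
Fennick and Ardent together hold 8% + 92% = 100% of Redfern, so Yusuf controls Redfern.
Ardent and Marlow together hold 23% + 48% = 71% of Greywick, so Yusuf controls Greywick.
No other company's threshold is met.
Yusuf controls 6 companies.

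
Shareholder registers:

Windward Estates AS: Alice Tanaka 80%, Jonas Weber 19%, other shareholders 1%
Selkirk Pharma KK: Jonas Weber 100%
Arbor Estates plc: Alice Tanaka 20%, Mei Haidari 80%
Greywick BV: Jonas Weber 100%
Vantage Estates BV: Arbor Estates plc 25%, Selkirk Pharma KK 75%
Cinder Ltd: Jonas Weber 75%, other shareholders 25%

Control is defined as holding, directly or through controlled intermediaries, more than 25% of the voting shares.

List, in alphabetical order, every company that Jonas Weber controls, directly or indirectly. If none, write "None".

Jonas holds 100% of Selkirk, so Jonas controls Selkirk.
Jonas holds 100% of Greywick, so Jonas controls Greywick.
Selkirk holds 75% of Vantage, so Jonas controls Vantage.
Jonas holds 75% of Cinder, so Jonas controls Cinder.
No other company's threshold is met.

Cinder Ltd, Greywick BV, Selkirk Pharma KK, Vantage Estates BV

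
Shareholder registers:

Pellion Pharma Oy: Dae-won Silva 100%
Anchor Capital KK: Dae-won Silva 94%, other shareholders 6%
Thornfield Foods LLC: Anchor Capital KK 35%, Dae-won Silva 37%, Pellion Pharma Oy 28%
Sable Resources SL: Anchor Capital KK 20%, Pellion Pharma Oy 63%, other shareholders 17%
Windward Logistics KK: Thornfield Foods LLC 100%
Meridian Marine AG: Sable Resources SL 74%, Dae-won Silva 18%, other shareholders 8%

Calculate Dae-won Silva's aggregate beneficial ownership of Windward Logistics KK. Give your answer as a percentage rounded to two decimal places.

Dae-won reaches Windward along 3 paths.
Via Anchor → Thornfield: 94% × 35% × 100% = 32.9%.
Via Thornfield: 37% × 100% = 37%.
Via Pellion → Thornfield: 100% × 28% × 100% = 28%.
Total: 32.9% + 37% + 28% = 97.9%.
Rounded: 97.90%.

97.90%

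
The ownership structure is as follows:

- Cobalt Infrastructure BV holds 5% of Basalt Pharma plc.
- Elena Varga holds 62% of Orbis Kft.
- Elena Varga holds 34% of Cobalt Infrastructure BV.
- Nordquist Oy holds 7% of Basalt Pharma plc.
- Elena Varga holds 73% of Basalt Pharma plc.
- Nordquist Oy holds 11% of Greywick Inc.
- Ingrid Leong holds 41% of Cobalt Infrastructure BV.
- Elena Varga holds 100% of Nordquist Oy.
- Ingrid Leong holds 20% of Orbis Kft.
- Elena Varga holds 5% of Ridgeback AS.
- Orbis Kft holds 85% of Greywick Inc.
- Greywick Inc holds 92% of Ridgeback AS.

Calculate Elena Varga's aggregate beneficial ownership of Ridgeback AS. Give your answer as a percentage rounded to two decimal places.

Elena reaches Ridgeback along 3 paths.
Via Nordquist → Greywick: 100% × 11% × 92% = 10.12%.
Via Orbis → Greywick: 62% × 85% × 92% = 48.484%.
Direct stake: 5% = 5%.
Total: 10.12% + 48.484% + 5% = 63.604%.
Rounded: 63.60%.

63.60%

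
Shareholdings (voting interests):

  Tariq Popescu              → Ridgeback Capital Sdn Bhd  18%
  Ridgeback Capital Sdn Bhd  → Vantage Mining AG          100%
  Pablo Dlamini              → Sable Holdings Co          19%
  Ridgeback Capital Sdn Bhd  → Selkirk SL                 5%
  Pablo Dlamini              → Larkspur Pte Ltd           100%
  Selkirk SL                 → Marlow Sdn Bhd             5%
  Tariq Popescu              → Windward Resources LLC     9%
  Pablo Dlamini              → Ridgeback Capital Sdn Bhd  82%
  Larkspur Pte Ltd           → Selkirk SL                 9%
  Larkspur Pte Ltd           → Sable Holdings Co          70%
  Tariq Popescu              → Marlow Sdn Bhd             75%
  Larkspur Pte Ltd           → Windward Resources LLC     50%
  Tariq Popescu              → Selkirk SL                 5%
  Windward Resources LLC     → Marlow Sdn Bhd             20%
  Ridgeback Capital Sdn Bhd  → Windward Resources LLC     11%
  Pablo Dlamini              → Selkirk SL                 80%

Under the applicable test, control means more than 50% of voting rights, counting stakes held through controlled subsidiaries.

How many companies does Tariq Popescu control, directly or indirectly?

1

Tariq holds 75% of Marlow, so Tariq controls Marlow.
No other company's threshold is met.
Tariq controls 1 company.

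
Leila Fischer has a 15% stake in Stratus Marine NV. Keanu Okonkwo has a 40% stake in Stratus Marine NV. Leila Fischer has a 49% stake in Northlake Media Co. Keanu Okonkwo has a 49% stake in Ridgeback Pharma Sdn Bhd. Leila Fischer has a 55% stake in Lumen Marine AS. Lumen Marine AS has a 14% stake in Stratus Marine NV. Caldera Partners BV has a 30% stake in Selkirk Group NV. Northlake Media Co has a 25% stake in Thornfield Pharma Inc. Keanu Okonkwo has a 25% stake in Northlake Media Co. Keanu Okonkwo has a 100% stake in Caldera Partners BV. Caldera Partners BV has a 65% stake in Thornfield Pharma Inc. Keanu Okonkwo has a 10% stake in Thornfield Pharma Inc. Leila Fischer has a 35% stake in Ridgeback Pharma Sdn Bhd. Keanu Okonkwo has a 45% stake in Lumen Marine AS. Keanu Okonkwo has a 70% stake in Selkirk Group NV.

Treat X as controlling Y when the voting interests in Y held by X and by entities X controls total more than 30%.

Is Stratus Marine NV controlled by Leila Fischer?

Leila holds 35% of Ridgeback, so Leila controls Ridgeback.
Leila holds 55% of Lumen, so Leila controls Lumen.
Leila holds 49% of Northlake, so Leila controls Northlake.
In Stratus, Leila's side holds only 14% + 15% = 29%, not > 30%.
So Leila does not control Stratus.

No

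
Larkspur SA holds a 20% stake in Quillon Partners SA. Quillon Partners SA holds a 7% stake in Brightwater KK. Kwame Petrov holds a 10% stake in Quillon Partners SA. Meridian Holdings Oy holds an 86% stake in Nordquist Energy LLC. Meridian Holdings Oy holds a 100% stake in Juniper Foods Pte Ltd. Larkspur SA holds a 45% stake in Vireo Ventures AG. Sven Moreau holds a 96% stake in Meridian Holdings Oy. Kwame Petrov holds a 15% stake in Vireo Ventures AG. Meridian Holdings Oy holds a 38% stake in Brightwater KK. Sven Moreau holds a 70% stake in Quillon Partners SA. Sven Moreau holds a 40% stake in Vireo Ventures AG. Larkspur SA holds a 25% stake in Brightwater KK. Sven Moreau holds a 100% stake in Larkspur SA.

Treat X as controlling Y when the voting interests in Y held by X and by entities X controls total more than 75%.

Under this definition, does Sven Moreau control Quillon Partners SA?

Sven holds 100% of Larkspur, so Sven controls Larkspur.
Sven and Larkspur together hold 70% + 20% = 90% of Quillon, so Sven controls Quillon.

Yes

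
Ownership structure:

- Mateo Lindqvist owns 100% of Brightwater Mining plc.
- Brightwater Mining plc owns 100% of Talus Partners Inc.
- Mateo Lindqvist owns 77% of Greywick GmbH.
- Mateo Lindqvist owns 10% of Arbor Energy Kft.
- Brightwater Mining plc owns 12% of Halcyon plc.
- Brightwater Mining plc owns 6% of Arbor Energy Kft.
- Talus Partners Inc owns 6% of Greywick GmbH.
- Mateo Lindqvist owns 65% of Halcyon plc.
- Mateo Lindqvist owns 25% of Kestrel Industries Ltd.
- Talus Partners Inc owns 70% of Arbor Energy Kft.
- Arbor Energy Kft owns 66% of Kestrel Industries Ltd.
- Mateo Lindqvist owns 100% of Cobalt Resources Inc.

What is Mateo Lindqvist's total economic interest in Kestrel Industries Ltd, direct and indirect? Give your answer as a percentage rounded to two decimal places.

Mateo reaches Kestrel along 4 paths.
Via Brightwater → Talus → Arbor: 100% × 100% × 70% × 66% = 46.2%.
Via Brightwater → Arbor: 100% × 6% × 66% = 3.96%.
Via Arbor: 10% × 66% = 6.6%.
Direct stake: 25% = 25%.
Total: 46.2% + 3.96% + 6.6% + 25% = 81.76%.

81.76%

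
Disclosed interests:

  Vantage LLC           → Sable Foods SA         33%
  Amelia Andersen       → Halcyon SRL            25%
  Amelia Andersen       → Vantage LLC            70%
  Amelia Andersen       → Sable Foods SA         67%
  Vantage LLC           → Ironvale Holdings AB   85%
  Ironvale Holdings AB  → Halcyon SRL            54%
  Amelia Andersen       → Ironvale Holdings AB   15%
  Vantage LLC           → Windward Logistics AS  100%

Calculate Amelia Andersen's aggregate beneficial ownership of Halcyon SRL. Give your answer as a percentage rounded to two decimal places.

65.23%

Amelia reaches Halcyon along 3 paths.
Via Vantage → Ironvale: 70% × 85% × 54% = 32.13%.
Via Ironvale: 15% × 54% = 8.1%.
Direct stake: 25% = 25%.
Total: 32.13% + 8.1% + 25% = 65.23%.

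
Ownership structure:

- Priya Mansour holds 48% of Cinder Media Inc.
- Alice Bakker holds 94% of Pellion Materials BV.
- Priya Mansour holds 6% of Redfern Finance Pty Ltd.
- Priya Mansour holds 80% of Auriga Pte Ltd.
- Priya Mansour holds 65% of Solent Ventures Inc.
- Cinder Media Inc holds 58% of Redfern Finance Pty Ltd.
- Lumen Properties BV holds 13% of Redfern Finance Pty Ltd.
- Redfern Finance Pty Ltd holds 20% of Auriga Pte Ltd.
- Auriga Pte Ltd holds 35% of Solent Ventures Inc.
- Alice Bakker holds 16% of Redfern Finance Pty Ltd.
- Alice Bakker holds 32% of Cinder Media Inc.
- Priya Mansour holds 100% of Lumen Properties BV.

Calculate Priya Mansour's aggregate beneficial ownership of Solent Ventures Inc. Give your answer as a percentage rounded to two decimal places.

96.28%

Priya reaches Solent along 5 paths.
Direct stake: 65% = 65%.
Via Auriga: 80% × 35% = 28%.
Via Cinder → Redfern → Auriga: 48% × 58% × 20% × 35% = 1.9488%.
Via Redfern → Auriga: 6% × 20% × 35% = 0.42%.
Via Lumen → Redfern → Auriga: 100% × 13% × 20% × 35% = 0.91%.
Total: 65% + 28% + 1.9488% + 0.42% + 0.91% = 96.2788%.
Rounded: 96.28%.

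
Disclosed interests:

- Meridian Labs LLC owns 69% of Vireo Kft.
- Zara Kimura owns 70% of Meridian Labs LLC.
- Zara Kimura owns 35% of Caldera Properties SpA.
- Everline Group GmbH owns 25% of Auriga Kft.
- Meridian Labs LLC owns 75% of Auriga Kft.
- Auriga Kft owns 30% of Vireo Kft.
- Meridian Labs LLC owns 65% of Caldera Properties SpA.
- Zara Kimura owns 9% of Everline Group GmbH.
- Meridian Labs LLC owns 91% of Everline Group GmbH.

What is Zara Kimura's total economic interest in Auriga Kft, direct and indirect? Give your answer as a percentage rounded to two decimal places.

70.68%

Zara reaches Auriga along 3 paths.
Via Meridian: 70% × 75% = 52.5%.
Via Everline: 9% × 25% = 2.25%.
Via Meridian → Everline: 70% × 91% × 25% = 15.925%.
Total: 52.5% + 2.25% + 15.925% = 70.675%.
Rounded: 70.68%.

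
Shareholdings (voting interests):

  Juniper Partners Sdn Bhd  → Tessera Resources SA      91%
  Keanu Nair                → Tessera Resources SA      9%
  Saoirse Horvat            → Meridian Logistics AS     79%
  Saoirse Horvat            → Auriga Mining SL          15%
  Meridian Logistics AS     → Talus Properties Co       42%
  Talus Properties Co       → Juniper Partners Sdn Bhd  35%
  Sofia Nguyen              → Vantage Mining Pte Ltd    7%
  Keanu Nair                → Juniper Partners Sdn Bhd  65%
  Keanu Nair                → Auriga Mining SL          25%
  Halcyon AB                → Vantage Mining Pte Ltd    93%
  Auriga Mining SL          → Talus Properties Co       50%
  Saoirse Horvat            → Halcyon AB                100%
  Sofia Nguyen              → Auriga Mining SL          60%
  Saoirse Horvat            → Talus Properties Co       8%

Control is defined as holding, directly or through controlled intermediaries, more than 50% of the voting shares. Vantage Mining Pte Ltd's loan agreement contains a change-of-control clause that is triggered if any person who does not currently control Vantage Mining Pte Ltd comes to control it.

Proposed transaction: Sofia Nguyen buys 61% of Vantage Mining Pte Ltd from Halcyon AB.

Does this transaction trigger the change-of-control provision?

The purchase adds only to Sofia's holdings (Halcyon's stake shrinks), so Sofia is the only person who could newly come to control Vantage.
Sofia holds 60% of Auriga, so Sofia controls Auriga.
In Vantage, Sofia's side holds only 7%, not > 50%.
So before the transaction, Sofia does not control Vantage.
After the purchase, Sofia's direct stake in Vantage rises to 7% + 61% = 68%, and Halcyon's stake falls to 32%.
Sofia holds 68% of Vantage, so Sofia controls Vantage.
Sofia did not control Vantage before and does after, so the clause is triggered.

Yes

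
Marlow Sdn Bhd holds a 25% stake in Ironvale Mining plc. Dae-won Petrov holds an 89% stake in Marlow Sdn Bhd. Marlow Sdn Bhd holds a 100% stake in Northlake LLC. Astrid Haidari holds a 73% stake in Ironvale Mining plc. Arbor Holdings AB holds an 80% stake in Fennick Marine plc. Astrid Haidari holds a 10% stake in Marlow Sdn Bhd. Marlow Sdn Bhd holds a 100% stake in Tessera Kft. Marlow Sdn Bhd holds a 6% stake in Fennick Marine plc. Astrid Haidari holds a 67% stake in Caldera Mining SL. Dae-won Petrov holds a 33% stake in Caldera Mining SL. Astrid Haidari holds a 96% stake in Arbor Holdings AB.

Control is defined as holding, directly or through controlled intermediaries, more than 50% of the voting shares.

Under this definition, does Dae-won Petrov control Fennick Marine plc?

No

Dae-won holds 89% of Marlow, so Dae-won controls Marlow.
Marlow holds 100% of Tessera, so Dae-won controls Tessera.
Marlow holds 100% of Northlake, so Dae-won controls Northlake.
In Fennick, Dae-won's side holds only 6%, not > 50%.
So Dae-won does not control Fennick.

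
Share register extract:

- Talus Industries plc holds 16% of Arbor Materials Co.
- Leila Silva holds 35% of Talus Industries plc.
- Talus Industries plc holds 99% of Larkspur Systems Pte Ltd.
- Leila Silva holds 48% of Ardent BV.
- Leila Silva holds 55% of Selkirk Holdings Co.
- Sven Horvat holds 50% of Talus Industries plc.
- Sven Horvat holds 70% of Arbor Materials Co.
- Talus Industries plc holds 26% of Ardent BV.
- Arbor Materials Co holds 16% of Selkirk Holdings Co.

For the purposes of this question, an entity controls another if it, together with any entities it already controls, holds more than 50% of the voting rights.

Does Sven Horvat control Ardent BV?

Sven holds 70% of Arbor, so Sven controls Arbor.
Neither Sven nor any entity Sven controls holds any voting interest in Ardent.
So Sven does not control Ardent.

No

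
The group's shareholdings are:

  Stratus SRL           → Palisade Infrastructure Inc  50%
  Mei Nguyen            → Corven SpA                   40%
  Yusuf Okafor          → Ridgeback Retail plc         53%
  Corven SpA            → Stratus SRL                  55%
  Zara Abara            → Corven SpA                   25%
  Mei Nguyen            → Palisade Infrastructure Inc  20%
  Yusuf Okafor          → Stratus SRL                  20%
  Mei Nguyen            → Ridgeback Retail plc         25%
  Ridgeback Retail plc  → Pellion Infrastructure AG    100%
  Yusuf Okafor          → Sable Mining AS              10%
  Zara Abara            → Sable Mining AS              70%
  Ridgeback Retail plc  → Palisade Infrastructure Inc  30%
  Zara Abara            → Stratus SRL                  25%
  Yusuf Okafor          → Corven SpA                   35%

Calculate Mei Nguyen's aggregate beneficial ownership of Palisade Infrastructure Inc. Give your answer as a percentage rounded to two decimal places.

Mei reaches Palisade along 3 paths.
Via Ridgeback: 25% × 30% = 7.5%.
Via Corven → Stratus: 40% × 55% × 50% = 11%.
Direct stake: 20% = 20%.
Total: 7.5% + 11% + 20% = 38.5%.
Rounded: 38.50%.

38.50%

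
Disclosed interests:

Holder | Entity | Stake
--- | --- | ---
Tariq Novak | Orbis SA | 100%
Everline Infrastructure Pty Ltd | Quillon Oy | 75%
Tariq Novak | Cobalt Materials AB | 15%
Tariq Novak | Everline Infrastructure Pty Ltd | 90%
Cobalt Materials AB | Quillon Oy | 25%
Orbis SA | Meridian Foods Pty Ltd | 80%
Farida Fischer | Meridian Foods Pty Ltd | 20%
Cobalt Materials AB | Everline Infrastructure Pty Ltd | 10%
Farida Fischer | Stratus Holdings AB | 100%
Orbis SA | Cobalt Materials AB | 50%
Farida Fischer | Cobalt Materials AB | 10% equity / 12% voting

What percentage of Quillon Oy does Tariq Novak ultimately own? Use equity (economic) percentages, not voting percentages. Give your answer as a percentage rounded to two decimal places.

Tariq reaches Quillon along 5 paths.
Via Cobalt → Everline: 15% × 10% × 75% = 1.125%.
Via Orbis → Cobalt → Everline: 100% × 50% × 10% × 75% = 3.75%.
Via Everline: 90% × 75% = 67.5%.
Via Cobalt: 15% × 25% = 3.75%.
Via Orbis → Cobalt: 100% × 50% × 25% = 12.5%.
Total: 1.125% + 3.75% + 67.5% + 3.75% + 12.5% = 88.625%.
Rounded: 88.63%.

88.63%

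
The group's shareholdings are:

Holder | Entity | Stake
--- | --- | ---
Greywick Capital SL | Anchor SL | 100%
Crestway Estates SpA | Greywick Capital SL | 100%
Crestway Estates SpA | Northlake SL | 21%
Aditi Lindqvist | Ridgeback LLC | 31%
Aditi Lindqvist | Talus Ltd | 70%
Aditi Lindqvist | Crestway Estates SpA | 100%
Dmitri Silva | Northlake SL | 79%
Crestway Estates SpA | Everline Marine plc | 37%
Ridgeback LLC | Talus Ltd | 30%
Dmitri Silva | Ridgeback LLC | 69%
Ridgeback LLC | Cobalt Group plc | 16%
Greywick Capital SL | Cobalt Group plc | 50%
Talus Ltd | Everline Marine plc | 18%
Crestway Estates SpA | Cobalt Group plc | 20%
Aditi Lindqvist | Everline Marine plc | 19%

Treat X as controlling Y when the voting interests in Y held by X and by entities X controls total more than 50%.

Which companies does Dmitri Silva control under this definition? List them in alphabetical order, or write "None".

Dmitri holds 69% of Ridgeback, so Dmitri controls Ridgeback.
Dmitri holds 79% of Northlake, so Dmitri controls Northlake.
No other company's threshold is met.

Northlake SL, Ridgeback LLC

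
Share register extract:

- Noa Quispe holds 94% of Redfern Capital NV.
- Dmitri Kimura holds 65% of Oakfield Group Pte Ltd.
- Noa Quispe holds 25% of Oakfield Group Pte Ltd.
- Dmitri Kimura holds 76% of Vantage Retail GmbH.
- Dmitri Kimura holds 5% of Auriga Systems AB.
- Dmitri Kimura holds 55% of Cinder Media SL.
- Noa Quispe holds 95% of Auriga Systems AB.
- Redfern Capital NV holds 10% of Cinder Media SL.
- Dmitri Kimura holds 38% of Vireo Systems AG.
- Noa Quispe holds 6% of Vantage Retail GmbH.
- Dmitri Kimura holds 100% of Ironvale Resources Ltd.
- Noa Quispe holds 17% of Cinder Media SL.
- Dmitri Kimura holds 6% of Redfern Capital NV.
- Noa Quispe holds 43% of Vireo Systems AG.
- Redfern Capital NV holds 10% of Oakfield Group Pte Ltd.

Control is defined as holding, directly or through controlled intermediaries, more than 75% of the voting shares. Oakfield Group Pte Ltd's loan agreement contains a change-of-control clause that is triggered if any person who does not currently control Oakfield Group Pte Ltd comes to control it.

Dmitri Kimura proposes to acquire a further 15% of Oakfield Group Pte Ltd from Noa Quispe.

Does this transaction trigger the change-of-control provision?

The purchase adds only to Dmitri's holdings (Noa's stake shrinks), so Dmitri is the only person who could newly come to control Oakfield.
Dmitri holds 100% of Ironvale, so Dmitri controls Ironvale.
Dmitri holds 76% of Vantage, so Dmitri controls Vantage.
In Oakfield, Dmitri's side holds only 65%, not > 75%.
So before the transaction, Dmitri does not control Oakfield.
After the purchase, Dmitri's direct stake in Oakfield rises to 65% + 15% = 80%, and Noa's stake falls to 10%.
Dmitri holds 80% of Oakfield, so Dmitri controls Oakfield.
Dmitri did not control Oakfield before and does after, so the clause is triggered.

Yes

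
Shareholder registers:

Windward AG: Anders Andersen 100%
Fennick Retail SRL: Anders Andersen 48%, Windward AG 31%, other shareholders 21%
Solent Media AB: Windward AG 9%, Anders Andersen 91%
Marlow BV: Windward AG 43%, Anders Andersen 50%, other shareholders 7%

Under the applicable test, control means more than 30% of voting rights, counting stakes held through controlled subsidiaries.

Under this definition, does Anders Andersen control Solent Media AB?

Yes

Anders holds 100% of Windward, so Anders controls Windward.
Windward and Anders together hold 9% + 91% = 100% of Solent, so Anders controls Solent.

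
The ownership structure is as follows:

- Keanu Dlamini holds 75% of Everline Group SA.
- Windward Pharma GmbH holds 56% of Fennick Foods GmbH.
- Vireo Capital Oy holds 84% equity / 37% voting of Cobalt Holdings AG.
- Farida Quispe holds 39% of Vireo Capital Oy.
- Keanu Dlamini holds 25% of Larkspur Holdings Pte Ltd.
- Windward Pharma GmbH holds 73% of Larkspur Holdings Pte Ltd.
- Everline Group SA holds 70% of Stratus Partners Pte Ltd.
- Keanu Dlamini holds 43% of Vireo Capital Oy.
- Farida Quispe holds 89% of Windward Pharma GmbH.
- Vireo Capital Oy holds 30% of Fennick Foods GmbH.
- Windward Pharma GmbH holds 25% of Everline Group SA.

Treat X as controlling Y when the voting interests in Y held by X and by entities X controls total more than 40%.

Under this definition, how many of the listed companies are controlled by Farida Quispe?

Farida holds 89% of Windward, so Farida controls Windward.
Windward holds 56% of Fennick, so Farida controls Fennick.
Windward holds 73% of Larkspur, so Farida controls Larkspur.
No other company's threshold is met.
Farida controls 3 companies.

3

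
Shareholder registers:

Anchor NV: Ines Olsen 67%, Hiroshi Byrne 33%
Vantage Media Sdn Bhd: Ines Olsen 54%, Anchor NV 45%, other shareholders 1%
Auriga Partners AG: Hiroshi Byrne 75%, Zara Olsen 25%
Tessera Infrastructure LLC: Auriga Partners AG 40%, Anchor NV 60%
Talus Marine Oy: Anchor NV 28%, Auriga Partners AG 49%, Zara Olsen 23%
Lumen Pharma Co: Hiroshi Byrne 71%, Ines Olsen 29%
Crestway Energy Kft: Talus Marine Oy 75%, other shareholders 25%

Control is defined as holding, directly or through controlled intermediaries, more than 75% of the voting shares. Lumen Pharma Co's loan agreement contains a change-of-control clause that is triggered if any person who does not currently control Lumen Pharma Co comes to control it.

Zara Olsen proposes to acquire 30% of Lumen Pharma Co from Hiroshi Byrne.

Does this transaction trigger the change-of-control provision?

The purchase adds only to Zara's holdings (Hiroshi's stake shrinks), so Zara is the only person who could newly come to control Lumen.
Zara's largest direct stake is 25% in Auriga, which does not meet the threshold, so Zara controls no company.
Neither Zara nor any entity Zara controls holds any voting interest in Lumen.
So before the transaction, Zara does not control Lumen.
After the purchase, Zara holds 30% of Lumen directly, and Hiroshi's stake falls to 41%.
After the transaction, Zara's side holds 30% of Lumen, not > 75%, so Zara still does not control Lumen.
No new person acquires control, so the clause is not triggered.

No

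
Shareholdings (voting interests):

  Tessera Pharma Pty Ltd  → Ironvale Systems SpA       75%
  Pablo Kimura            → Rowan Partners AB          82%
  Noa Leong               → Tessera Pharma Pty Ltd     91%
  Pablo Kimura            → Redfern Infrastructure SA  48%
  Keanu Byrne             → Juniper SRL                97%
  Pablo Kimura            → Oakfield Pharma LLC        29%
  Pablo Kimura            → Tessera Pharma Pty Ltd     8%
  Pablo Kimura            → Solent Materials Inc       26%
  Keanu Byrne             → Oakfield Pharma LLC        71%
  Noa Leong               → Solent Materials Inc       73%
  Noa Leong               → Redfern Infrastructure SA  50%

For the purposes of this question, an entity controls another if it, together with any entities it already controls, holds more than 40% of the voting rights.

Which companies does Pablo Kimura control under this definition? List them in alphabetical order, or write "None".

Redfern Infrastructure SA, Rowan Partners AB

Pablo holds 82% of Rowan, so Pablo controls Rowan.
Pablo holds 48% of Redfern, so Pablo controls Redfern.
No other company's threshold is met.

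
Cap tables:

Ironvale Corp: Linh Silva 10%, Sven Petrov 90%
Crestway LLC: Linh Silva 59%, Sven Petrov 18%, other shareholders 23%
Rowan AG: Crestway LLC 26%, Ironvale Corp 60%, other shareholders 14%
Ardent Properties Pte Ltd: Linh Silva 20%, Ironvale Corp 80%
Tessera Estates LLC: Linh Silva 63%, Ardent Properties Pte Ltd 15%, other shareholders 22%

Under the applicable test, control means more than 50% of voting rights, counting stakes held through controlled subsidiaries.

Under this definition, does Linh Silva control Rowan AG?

Linh holds 59% of Crestway, so Linh controls Crestway.
Linh holds 63% of Tessera, so Linh controls Tessera.
In Rowan, Linh's side holds only 26%, not > 50%.
So Linh does not control Rowan.

No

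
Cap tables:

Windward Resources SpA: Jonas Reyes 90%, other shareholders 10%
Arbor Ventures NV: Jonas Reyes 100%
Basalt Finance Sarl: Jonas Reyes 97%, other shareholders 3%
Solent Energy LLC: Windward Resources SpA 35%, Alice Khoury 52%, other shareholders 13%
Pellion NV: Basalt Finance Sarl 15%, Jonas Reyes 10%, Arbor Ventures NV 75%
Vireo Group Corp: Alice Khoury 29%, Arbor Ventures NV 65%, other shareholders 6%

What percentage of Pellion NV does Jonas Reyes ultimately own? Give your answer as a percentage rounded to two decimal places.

Jonas reaches Pellion along 3 paths.
Via Basalt: 97% × 15% = 14.55%.
Direct stake: 10% = 10%.
Via Arbor: 100% × 75% = 75%.
Total: 14.55% + 10% + 75% = 99.55%.

99.55%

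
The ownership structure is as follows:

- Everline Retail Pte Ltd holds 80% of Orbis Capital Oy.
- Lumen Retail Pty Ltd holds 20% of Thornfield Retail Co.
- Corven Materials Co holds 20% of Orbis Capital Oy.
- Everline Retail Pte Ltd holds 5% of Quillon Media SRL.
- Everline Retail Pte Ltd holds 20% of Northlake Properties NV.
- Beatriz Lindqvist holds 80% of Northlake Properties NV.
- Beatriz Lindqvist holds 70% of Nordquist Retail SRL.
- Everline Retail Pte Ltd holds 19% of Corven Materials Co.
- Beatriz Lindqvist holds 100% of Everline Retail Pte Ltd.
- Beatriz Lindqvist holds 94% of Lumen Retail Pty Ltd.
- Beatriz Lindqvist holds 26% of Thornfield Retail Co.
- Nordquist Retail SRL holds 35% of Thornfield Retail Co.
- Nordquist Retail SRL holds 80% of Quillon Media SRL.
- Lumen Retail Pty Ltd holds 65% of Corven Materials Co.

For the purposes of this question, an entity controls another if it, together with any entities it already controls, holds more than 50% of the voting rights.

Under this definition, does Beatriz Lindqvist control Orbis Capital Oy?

Beatriz holds 100% of Everline, so Beatriz controls Everline.
Beatriz holds 94% of Lumen, so Beatriz controls Lumen.
Lumen and Everline together hold 65% + 19% = 84% of Corven, so Beatriz controls Corven.
Corven and Everline together hold 20% + 80% = 100% of Orbis, so Beatriz controls Orbis.

Yes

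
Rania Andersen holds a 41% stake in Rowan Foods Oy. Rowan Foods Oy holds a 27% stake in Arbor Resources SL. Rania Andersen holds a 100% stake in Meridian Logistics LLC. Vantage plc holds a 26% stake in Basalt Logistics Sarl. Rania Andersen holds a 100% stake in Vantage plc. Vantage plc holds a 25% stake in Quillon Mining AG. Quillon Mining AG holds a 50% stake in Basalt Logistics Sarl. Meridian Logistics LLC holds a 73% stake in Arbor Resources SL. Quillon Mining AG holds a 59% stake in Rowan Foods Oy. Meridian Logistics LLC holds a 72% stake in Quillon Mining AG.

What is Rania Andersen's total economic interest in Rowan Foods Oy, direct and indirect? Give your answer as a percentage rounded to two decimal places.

98.23%

Rania reaches Rowan along 3 paths.
Via Meridian → Quillon: 100% × 72% × 59% = 42.48%.
Via Vantage → Quillon: 100% × 25% × 59% = 14.75%.
Direct stake: 41% = 41%.
Total: 42.48% + 14.75% + 41% = 98.23%.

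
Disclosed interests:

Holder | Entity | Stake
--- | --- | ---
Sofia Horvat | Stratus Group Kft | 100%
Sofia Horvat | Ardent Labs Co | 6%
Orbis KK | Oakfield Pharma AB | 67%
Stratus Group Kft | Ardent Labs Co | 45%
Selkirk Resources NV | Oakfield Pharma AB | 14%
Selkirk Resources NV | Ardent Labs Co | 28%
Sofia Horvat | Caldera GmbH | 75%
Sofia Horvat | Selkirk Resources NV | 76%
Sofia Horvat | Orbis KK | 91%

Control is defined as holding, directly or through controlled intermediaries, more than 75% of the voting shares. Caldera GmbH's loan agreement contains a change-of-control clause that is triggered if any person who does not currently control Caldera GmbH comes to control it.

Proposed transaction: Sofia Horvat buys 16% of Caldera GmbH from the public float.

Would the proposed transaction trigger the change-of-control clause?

Yes

The purchase changes only Sofia's holdings, so Sofia is the only person who could newly come to control Caldera.
Sofia holds 91% of Orbis, so Sofia controls Orbis.
Sofia holds 76% of Selkirk, so Sofia controls Selkirk.
Sofia holds 100% of Stratus, so Sofia controls Stratus.
Selkirk and Orbis together hold 14% + 67% = 81% of Oakfield, so Sofia controls Oakfield.
Selkirk and Stratus and Sofia together hold 28% + 45% + 6% = 79% of Ardent, so Sofia controls Ardent.
In Caldera, Sofia's side holds only 75%, not > 75%.
So before the transaction, Sofia does not control Caldera.
After the purchase, Sofia's direct stake in Caldera rises to 75% + 16% = 91%.
Sofia holds 91% of Caldera, so Sofia controls Caldera.
Sofia did not control Caldera before and does after, so the clause is triggered.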